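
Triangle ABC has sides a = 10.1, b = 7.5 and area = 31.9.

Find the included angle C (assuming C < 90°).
Area = ½·a·b·sin(C)  ⇒  sin(C) = 2·Area/(a·b) = 2·31.9/(10.1·7.5) = 63.8/75.75 ≈ 0.842244
C = arcsin(0.842244) ≈ 57.3779° (taking the acute solution since C < 90°)

C = 57.38°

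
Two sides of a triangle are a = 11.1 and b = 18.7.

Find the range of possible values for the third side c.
Triangle inequality: |a − b| < c < a + b
|a − b| = |11.1 − 18.7| = 7.6
a + b = 11.1 + 18.7 = 29.8

7.6 < c < 29.8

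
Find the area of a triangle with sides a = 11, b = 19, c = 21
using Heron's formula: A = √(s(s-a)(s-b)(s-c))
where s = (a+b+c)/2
s = (11 + 19 + 21)/2 = 51/2 = 25.5
s − a = 14.5, s − b = 6.5, s − c = 4.5
s(s−a)(s−b)(s−c) = 25.5·14.5·6.5·4.5 = 10815.1875
Area = √10815.1875 ≈ 103.996

s = 25.5, Area = 104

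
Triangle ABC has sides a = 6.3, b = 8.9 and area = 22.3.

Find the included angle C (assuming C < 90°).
Area = ½·a·b·sin(C)  ⇒  sin(C) = 2·Area/(a·b) = 2·22.3/(6.3·8.9) = 44.6/56.07 ≈ 0.795434
C = arcsin(0.795434) ≈ 52.6963° (taking the acute solution since C < 90°)

C = 52.7°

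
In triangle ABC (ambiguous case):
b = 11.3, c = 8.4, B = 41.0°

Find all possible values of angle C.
b/sin(B) = c/sin(C)  ⇒  sin(C) = c·sin(B)/b = 8.4·sin(41.0°)/11.3
sin(41.0°) ≈ 0.656059
sin(C) ≈ 8.4·0.656059/11.3 ≈ 5.5109/11.3 ≈ 0.48769
Candidate 1: C₁ = arcsin(0.48769) ≈ 29.1889°  →  A = 180° − 41.0° − 29.1889° ≈ 109.811° > 0, valid
Candidate 2: C₂ = 180° − C₁ ≈ 150.811°  →  A = 180° − 41.0° − 150.811° ≈ -11.8111° ≤ 0, not a valid triangle

C = 29.19° (one solution)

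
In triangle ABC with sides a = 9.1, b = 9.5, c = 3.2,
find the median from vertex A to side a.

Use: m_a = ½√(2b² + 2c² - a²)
m_a = ½√(2·9.5² + 2·3.2² − 9.1²) = ½√(2·90.25 + 2·10.24 − 82.81) = ½√(180.5 + 20.48 − 82.81) = ½√118.17
√118.17 ≈ 10.8706, so m_a ≈ 5.4353

m_a = 5.435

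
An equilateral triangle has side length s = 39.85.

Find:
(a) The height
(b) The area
(a) The height splits the triangle into two 30-60-90 halves: h = s·√3/2 = 39.85·1.73205/2 ≈ 69.0222/2 ≈ 34.5111
(b) Area = (√3/4)·s² = (√3/4)·39.85² = (√3/4)·1588.0225 ≈ 0.433013·1588.0225 ≈ 687.634

Height = 34.51, Area = 687.6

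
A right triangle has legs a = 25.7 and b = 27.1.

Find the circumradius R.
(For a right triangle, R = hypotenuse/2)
Hypotenuse c = √(a² + b²) = √(660.49 + 734.41) = √1394.9 ≈ 37.3484
R = c/2 ≈ 37.3484/2 ≈ 18.6742

R = 18.67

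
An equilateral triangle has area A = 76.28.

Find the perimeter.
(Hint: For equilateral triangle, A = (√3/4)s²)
A = (√3/4)s²  ⇒  s² = 4A/√3 = 4·76.28/√3 = 305.12/1.73205 ≈ 176.161
s ≈ √176.161 ≈ 13.2726
Perimeter = 3s ≈ 3·13.2726 ≈ 39.8177

Perimeter = 39.82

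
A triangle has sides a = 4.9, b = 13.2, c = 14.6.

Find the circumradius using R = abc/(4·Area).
First find the area with Heron's formula.
s = (4.9 + 13.2 + 14.6)/2 = 16.35
Area = √(s(s−a)(s−b)(s−c)) = √(16.35·11.45·3.15·1.75) ≈ √1031.98 ≈ 32.1245
abc = 4.9·13.2·14.6 = 944.328
R = abc/(4·Area) ≈ 944.328/(4·32.1245) = 944.328/128.498 ≈ 7.34898

R = 7.349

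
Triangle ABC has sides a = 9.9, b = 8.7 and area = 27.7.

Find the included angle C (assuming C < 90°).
Area = ½·a·b·sin(C)  ⇒  sin(C) = 2·Area/(a·b) = 2·27.7/(9.9·8.7) = 55.4/86.13 ≈ 0.643214
C = arcsin(0.643214) ≈ 40.0319° (taking the acute solution since C < 90°)

C = 40.03°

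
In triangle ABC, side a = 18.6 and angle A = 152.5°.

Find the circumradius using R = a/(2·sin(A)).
R = a/(2·sin(A)) = 18.6/(2·sin(152.5°))
sin(152.5°) ≈ 0.461749
R ≈ 18.6/(2·0.461749) = 18.6/0.923497 ≈ 20.1408

R = 20.14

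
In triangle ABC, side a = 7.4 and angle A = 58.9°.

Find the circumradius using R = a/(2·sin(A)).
R = a/(2·sin(A)) = 7.4/(2·sin(58.9°))
sin(58.9°) ≈ 0.856267
R ≈ 7.4/(2·0.856267) = 7.4/1.71253 ≈ 4.32108

R = 4.321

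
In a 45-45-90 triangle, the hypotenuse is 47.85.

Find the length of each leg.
In a 45-45-90 triangle hypotenuse = leg·√2, so leg = hypotenuse/√2.
Leg = 47.85/√2 ≈ 47.85/1.41421 ≈ 33.8351

Each leg = 33.84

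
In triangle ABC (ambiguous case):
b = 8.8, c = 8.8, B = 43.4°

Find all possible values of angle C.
b/sin(B) = c/sin(C)  ⇒  sin(C) = c·sin(B)/b = 8.8·sin(43.4°)/8.8
sin(43.4°) ≈ 0.687088
sin(C) ≈ 8.8·0.687088/8.8 ≈ 6.04637/8.8 ≈ 0.687088
Candidate 1: C₁ = arcsin(0.687088) ≈ 43.4°  →  A = 180° − 43.4° − 43.4° ≈ 93.2° > 0, valid
Candidate 2: C₂ = 180° − C₁ ≈ 136.6°  →  A = 180° − 43.4° − 136.6° ≈ 0° ≤ 0, not a valid triangle

C = 43.4° (one solution)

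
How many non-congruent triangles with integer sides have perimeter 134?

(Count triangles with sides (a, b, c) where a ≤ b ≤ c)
Let a ≤ b ≤ c with a + b + c = 134. The only binding inequality is a + b > c, i.e. 134 − c > c, so c < 134/2; and c ≥ 134/3 since c is the largest side.
So 45 ≤ c ≤ 66. For each c, b runs from ⌈(134 − c)/2⌉ up to c (then a = 134 − b − c satisfies 1 ≤ a ≤ b automatically), giving c − ⌈(134 − c)/2⌉ + 1 choices.
Summing over c: 1 + 3 + 4 + 6 + … + 31 + 33  (22 terms, c = 45, …, 66) = 374
Check (closed form: nearest integer to p²/48 for even p, (p+3)²/48 for odd p): 134²/48 = 17956/48 ≈ 374.08 → 374

374 triangles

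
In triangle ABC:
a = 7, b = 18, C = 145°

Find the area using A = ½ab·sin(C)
A = ½·a·b·sin(C) = ½·7·18·sin(145°)
sin(145°) ≈ 0.573576
A ≈ ½·126·0.573576 = 63·0.573576 ≈ 36.1353

Area = 36.14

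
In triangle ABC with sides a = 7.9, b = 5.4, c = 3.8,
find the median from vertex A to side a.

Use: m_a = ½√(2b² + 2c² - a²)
m_a = ½√(2·5.4² + 2·3.8² − 7.9²) = ½√(2·29.16 + 2·14.44 − 62.41) = ½√(58.32 + 28.88 − 62.41) = ½√24.79
√24.79 ≈ 4.97896, so m_a ≈ 2.48948

m_a = 2.489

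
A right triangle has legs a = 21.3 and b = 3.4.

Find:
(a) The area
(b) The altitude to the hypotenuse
(a) The legs are perpendicular, so Area = ½·a·b = ½·21.3·3.4 = ½·72.42 = 36.21
(b) Hypotenuse c = √(a² + b²) = √(453.69 + 11.56) = √465.25 ≈ 21.5697
    Area = ½·c·h_c  ⇒  h_c = 2·Area/c = 72.42/21.5697 ≈ 3.35749

Area = 36.21, h_c = 3.357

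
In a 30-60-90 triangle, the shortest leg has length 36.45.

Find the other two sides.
In a 30-60-90 triangle the sides are in ratio 1 : √3 : 2 (short leg : long leg : hypotenuse).
Long leg = 36.45·√3 ≈ 36.45·1.73205 ≈ 63.1333
Hypotenuse = 2·36.45 = 72.9

Long leg = 36.45√3 = 63.13, Hypotenuse = 72.9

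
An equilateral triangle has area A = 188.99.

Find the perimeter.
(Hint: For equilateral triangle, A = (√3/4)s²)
A = (√3/4)s²  ⇒  s² = 4A/√3 = 4·188.99/√3 = 755.96/1.73205 ≈ 436.454
s ≈ √436.454 ≈ 20.8915
Perimeter = 3s ≈ 3·20.8915 ≈ 62.6744

Perimeter = 62.67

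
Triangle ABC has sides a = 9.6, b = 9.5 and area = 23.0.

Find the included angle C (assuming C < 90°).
Area = ½·a·b·sin(C)  ⇒  sin(C) = 2·Area/(a·b) = 2·23.0/(9.6·9.5) = 46/91.2 ≈ 0.504386
C = arcsin(0.504386) ≈ 30.2906° (taking the acute solution since C < 90°)

C = 30.29°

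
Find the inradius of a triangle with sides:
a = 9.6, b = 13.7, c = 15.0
r = Area/s where s is the semi-perimeter.
s = (9.6 + 13.7 + 15.0)/2 = 38.3/2 = 19.15
Area = √(s(s−a)(s−b)(s−c)) = √(19.15·9.55·5.45·4.15) ≈ √4136.34 ≈ 64.3144
r ≈ 64.3144/19.15 ≈ 3.35846

r = 3.358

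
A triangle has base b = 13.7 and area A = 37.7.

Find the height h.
A = ½·b·h  ⇒  h = 2A/b = 2·37.7/13.7 = 75.4/13.7 ≈ 5.50365

h = 5.504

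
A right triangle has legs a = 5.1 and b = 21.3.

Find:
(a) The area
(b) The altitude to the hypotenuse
(a) The legs are perpendicular, so Area = ½·a·b = ½·5.1·21.3 = ½·108.63 = 54.315
(b) Hypotenuse c = √(a² + b²) = √(26.01 + 453.69) = √479.7 ≈ 21.9021
    Area = ½·c·h_c  ⇒  h_c = 2·Area/c = 108.63/21.9021 ≈ 4.95981

Area = 54.315, h_c = 4.96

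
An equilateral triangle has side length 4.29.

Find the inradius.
r = Area/s with s the semi-perimeter.
Area = (√3/4)·4.29² = (√3/4)·18.4041 ≈ 0.433013·18.4041 ≈ 7.96921
s = 3·4.29/2 = 6.435
r ≈ 7.96921/6.435 ≈ 1.23842
(Equivalently r = side/(2√3) = 4.29/3.4641 ≈ 1.23842.)

r = 1.238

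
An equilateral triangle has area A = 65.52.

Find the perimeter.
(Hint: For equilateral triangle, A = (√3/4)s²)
A = (√3/4)s²  ⇒  s² = 4A/√3 = 4·65.52/√3 = 262.08/1.73205 ≈ 151.312
s ≈ √151.312 ≈ 12.3009
Perimeter = 3s ≈ 3·12.3009 ≈ 36.9027

Perimeter = 36.9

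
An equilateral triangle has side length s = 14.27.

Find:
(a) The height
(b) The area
(a) The height splits the triangle into two 30-60-90 halves: h = s·√3/2 = 14.27·1.73205/2 ≈ 24.7164/2 ≈ 12.3582
(b) Area = (√3/4)·s² = (√3/4)·14.27² = (√3/4)·203.6329 ≈ 0.433013·203.6329 ≈ 88.1756

Height = 12.36, Area = 88.18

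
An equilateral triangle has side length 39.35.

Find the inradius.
r = Area/s with s the semi-perimeter.
Area = (√3/4)·39.35² = (√3/4)·1548.4225 ≈ 0.433013·1548.4225 ≈ 670.487
s = 3·39.35/2 = 59.025
r ≈ 670.487/59.025 ≈ 11.3594
(Equivalently r = side/(2√3) = 39.35/3.4641 ≈ 11.3594.)

r = 11.36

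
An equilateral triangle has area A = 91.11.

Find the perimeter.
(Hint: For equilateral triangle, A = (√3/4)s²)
A = (√3/4)s²  ⇒  s² = 4A/√3 = 4·91.11/√3 = 364.44/1.73205 ≈ 210.41
s ≈ √210.41 ≈ 14.5055
Perimeter = 3s ≈ 3·14.5055 ≈ 43.5165

Perimeter = 43.52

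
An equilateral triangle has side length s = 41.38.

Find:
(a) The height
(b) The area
(a) The height splits the triangle into two 30-60-90 halves: h = s·√3/2 = 41.38·1.73205/2 ≈ 71.6723/2 ≈ 35.8361
(b) Area = (√3/4)·s² = (√3/4)·41.38² = (√3/4)·1712.3044 ≈ 0.433013·1712.3044 ≈ 741.45

Height = 35.84, Area = 741.4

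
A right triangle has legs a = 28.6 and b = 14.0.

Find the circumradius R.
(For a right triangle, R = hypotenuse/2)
Hypotenuse c = √(a² + b²) = √(817.96 + 196) = √1013.96 ≈ 31.8427
R = c/2 ≈ 31.8427/2 ≈ 15.9214

R = 15.92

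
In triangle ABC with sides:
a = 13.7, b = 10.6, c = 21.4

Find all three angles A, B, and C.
Law of cosines for each angle (a² = 187.69, b² = 112.36, c² = 457.96):
cos(A) = (b² + c² − a²)/(2bc) = (112.36 + 457.96 − 187.69)/(2·10.6·21.4) = 382.63/453.68 ≈ 0.843392  ⇒  A ≈ 32.5°
cos(B) = (a² + c² − b²)/(2ac) = (187.69 + 457.96 − 112.36)/(2·13.7·21.4) = 533.29/586.36 ≈ 0.909492  ⇒  B ≈ 24.5647°
cos(C) = (a² + b² − c²)/(2ab) = (187.69 + 112.36 − 457.96)/(2·13.7·10.6) = -157.91/290.44 ≈ -0.543692  ⇒  C ≈ 122.935°
Check: A + B + C ≈ 180°

A = 32.5°, B = 24.56°, C = 122.9°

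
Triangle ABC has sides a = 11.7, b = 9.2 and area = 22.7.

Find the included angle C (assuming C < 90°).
Area = ½·a·b·sin(C)  ⇒  sin(C) = 2·Area/(a·b) = 2·22.7/(11.7·9.2) = 45.4/107.64 ≈ 0.421776
C = arcsin(0.421776) ≈ 24.9468° (taking the acute solution since C < 90°)

C = 24.95°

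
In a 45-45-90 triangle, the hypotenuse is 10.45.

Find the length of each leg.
In a 45-45-90 triangle hypotenuse = leg·√2, so leg = hypotenuse/√2.
Leg = 10.45/√2 ≈ 10.45/1.41421 ≈ 7.38927

Each leg = 7.389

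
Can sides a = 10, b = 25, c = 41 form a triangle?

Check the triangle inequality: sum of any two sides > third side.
a + b vs c: 10 + 25 = 35 ≤ 41  ✗
a + c vs b: 10 + 41 = 51 > 25  ✓
b + c vs a: 25 + 41 = 66 > 10  ✓

No: 10 + 25 = 35 is not > 41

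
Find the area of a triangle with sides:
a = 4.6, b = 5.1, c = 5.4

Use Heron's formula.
s = (4.6 + 5.1 + 5.4)/2 = 15.1/2 = 7.55
s − a = 2.95, s − b = 2.45, s − c = 2.15
s(s−a)(s−b)(s−c) = 7.55·2.95·2.45·2.15 ≈ 117.32
Area = √117.32 ≈ 10.8315

Area = 10.83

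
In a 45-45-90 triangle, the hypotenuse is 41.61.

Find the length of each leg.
In a 45-45-90 triangle hypotenuse = leg·√2, so leg = hypotenuse/√2.
Leg = 41.61/√2 ≈ 41.61/1.41421 ≈ 29.4227

Each leg = 29.42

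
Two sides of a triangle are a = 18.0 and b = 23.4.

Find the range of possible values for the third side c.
Triangle inequality: |a − b| < c < a + b
|a − b| = |18.0 − 23.4| = 5.4
a + b = 18.0 + 23.4 = 41.4

5.4 < c < 41.4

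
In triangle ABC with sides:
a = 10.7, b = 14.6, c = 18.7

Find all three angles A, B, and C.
Law of cosines for each angle (a² = 114.49, b² = 213.16, c² = 349.69):
cos(A) = (b² + c² − a²)/(2bc) = (213.16 + 349.69 − 114.49)/(2·14.6·18.7) = 448.36/546.04 ≈ 0.821112  ⇒  A ≈ 34.8037°
cos(B) = (a² + c² − b²)/(2ac) = (114.49 + 349.69 − 213.16)/(2·10.7·18.7) = 251.02/400.18 ≈ 0.627268  ⇒  B ≈ 51.1512°
cos(C) = (a² + b² − c²)/(2ab) = (114.49 + 213.16 − 349.69)/(2·10.7·14.6) = -22.04/312.44 ≈ -0.0705415  ⇒  C ≈ 94.0451°
Check: A + B + C ≈ 180°

A = 34.8°, B = 51.15°, C = 94.05°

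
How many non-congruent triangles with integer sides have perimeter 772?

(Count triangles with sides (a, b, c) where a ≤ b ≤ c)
Let a ≤ b ≤ c with a + b + c = 772. The only binding inequality is a + b > c, i.e. 772 − c > c, so c < 772/2; and c ≥ 772/3 since c is the largest side.
So 258 ≤ c ≤ 385. For each c, b runs from ⌈(772 − c)/2⌉ up to c (then a = 772 − b − c satisfies 1 ≤ a ≤ b automatically), giving c − ⌈(772 − c)/2⌉ + 1 choices.
Summing over c: 2 + 3 + 5 + 6 + … + 191 + 192  (128 terms, c = 258, …, 385) = 12416
Check (closed form: nearest integer to p²/48 for even p, (p+3)²/48 for odd p): 772²/48 = 595984/48 ≈ 12416.33 → 12416

12416 triangles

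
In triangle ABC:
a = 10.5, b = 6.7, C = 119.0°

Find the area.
Two sides and the included angle (SAS): A = ½·a·b·sin(C) = ½·10.5·6.7·sin(119.0°)
sin(119.0°) ≈ 0.87462
A ≈ ½·70.35·0.87462 = 35.175·0.87462 ≈ 30.7647

Area = 30.76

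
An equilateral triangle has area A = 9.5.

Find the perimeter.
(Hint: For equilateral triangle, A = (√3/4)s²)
A = (√3/4)s²  ⇒  s² = 4A/√3 = 4·9.5/√3 = 38/1.73205 ≈ 21.9393
s ≈ √21.9393 ≈ 4.68394
Perimeter = 3s ≈ 3·4.68394 ≈ 14.0518

Perimeter = 14.05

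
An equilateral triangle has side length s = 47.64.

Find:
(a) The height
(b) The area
(a) The height splits the triangle into two 30-60-90 halves: h = s·√3/2 = 47.64·1.73205/2 ≈ 82.5149/2 ≈ 41.2575
(b) Area = (√3/4)·s² = (√3/4)·47.64² = (√3/4)·2269.5696 ≈ 0.433013·2269.5696 ≈ 982.752

Height = 41.26, Area = 982.8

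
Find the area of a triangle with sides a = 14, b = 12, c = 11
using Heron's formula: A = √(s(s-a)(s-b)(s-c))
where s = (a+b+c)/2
s = (14 + 12 + 11)/2 = 37/2 = 18.5
s − a = 4.5, s − b = 6.5, s − c = 7.5
s(s−a)(s−b)(s−c) = 18.5·4.5·6.5·7.5 = 4058.4375
Area = √4058.4375 ≈ 63.7059

s = 18.5, Area = 63.71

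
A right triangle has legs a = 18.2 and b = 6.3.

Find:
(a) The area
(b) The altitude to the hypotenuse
(a) The legs are perpendicular, so Area = ½·a·b = ½·18.2·6.3 = ½·114.66 = 57.33
(b) Hypotenuse c = √(a² + b²) = √(331.24 + 39.69) = √370.93 ≈ 19.2595
    Area = ½·c·h_c  ⇒  h_c = 2·Area/c = 114.66/19.2595 ≈ 5.95341

Area = 57.33, h_c = 5.953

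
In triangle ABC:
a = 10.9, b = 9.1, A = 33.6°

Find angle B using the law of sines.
a/sin(A) = b/sin(B)  ⇒  sin(B) = b·sin(A)/a = 9.1·sin(33.6°)/10.9
sin(33.6°) ≈ 0.553392
sin(B) ≈ 9.1·0.553392/10.9 ≈ 5.03586/10.9 ≈ 0.462006
B = arcsin(0.462006) ≈ 27.5166°
(Since b ≤ a we need B ≤ A, so the obtuse alternative 180° − 27.5166° ≈ 152.483° is rejected.)

B = 27.52°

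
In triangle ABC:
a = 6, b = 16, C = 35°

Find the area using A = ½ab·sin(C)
A = ½·a·b·sin(C) = ½·6·16·sin(35°)
sin(35°) ≈ 0.573576
A ≈ ½·96·0.573576 = 48·0.573576 ≈ 27.5317

Area = 27.53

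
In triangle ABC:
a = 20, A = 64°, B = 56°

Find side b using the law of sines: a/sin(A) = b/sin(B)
a/sin(A) = b/sin(B)  ⇒  b = a·sin(B)/sin(A) = 20·sin(56°)/sin(64°)
sin(56°) ≈ 0.829038, sin(64°) ≈ 0.898794
b ≈ 20·0.829038/0.898794 ≈ 16.5808/0.898794 ≈ 18.4478

b = 18.45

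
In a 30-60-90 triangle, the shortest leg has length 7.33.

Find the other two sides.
In a 30-60-90 triangle the sides are in ratio 1 : √3 : 2 (short leg : long leg : hypotenuse).
Long leg = 7.33·√3 ≈ 7.33·1.73205 ≈ 12.6959
Hypotenuse = 2·7.33 = 14.66

Long leg = 7.33√3 = 12.7, Hypotenuse = 14.66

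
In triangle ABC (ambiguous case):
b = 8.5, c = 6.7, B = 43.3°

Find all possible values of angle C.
b/sin(B) = c/sin(C)  ⇒  sin(C) = c·sin(B)/b = 6.7·sin(43.3°)/8.5
sin(43.3°) ≈ 0.685818
sin(C) ≈ 6.7·0.685818/8.5 ≈ 4.59498/8.5 ≈ 0.540586
Candidate 1: C₁ = arcsin(0.540586) ≈ 32.7236°  →  A = 180° − 43.3° − 32.7236° ≈ 103.976° > 0, valid
Candidate 2: C₂ = 180° − C₁ ≈ 147.276°  →  A = 180° − 43.3° − 147.276° ≈ -10.5764° ≤ 0, not a valid triangle

C = 32.72° (one solution)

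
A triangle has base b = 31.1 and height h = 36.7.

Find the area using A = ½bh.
A = ½·b·h = ½·31.1·36.7 = ½·1141.37 = 570.685

Area = 570.685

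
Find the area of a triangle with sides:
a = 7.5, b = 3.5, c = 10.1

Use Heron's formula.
s = (7.5 + 3.5 + 10.1)/2 = 21.1/2 = 10.55
s − a = 3.05, s − b = 7.05, s − c = 0.45
s(s−a)(s−b)(s−c) = 10.55·3.05·7.05·0.45 ≈ 102.083
Area = √102.083 ≈ 10.1036

Area = 10.1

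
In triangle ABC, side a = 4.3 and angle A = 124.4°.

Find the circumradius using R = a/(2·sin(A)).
R = a/(2·sin(A)) = 4.3/(2·sin(124.4°))
sin(124.4°) ≈ 0.825113
R ≈ 4.3/(2·0.825113) = 4.3/1.65023 ≈ 2.6057

R = 2.606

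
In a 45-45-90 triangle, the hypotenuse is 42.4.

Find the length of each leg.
In a 45-45-90 triangle hypotenuse = leg·√2, so leg = hypotenuse/√2.
Leg = 42.4/√2 ≈ 42.4/1.41421 ≈ 29.9813

Each leg = 29.98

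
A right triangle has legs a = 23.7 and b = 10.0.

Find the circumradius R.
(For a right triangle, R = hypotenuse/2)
Hypotenuse c = √(a² + b²) = √(561.69 + 100) = √661.69 ≈ 25.7233
R = c/2 ≈ 25.7233/2 ≈ 12.8617

R = 12.86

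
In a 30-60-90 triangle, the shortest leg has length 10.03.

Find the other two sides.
In a 30-60-90 triangle the sides are in ratio 1 : √3 : 2 (short leg : long leg : hypotenuse).
Long leg = 10.03·√3 ≈ 10.03·1.73205 ≈ 17.3725
Hypotenuse = 2·10.03 = 20.06

Long leg = 10.03√3 = 17.37, Hypotenuse = 20.06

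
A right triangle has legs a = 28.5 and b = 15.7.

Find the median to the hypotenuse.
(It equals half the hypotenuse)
Hypotenuse c = √(a² + b²) = √(812.25 + 246.49) = √1058.74 ≈ 32.5383
Median to hypotenuse = c/2 ≈ 32.5383/2 ≈ 16.2691

Median = 16.27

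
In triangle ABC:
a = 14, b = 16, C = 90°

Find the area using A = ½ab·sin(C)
A = ½·a·b·sin(C) = ½·14·16·sin(90°)
sin(90°) ≈ 1
A ≈ ½·224·1 = 112·1 ≈ 112

Area = 112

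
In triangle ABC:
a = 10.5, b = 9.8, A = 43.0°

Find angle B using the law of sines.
a/sin(A) = b/sin(B)  ⇒  sin(B) = b·sin(A)/a = 9.8·sin(43.0°)/10.5
sin(43.0°) ≈ 0.681998
sin(B) ≈ 9.8·0.681998/10.5 ≈ 6.68358/10.5 ≈ 0.636532
B = arcsin(0.636532) ≈ 39.5337°
(Since b ≤ a we need B ≤ A, so the obtuse alternative 180° − 39.5337° ≈ 140.466° is rejected.)

B = 39.53°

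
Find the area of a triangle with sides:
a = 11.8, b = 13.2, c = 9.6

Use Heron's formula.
s = (11.8 + 13.2 + 9.6)/2 = 34.6/2 = 17.3
s − a = 5.5, s − b = 4.1, s − c = 7.7
s(s−a)(s−b)(s−c) = 17.3·5.5·4.1·7.7 ≈ 3003.89
Area = √3003.89 ≈ 54.8077

Area = 54.81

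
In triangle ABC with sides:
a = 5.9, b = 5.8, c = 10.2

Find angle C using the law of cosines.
c² = a² + b² − 2ab·cos(C)  ⇒  cos(C) = (a² + b² − c²)/(2ab)
cos(C) = (5.9² + 5.8² − 10.2²)/(2·5.9·5.8) = (34.81 + 33.64 − 104.04)/68.44 = -35.59/68.44 ≈ -0.520018
C = arccos(-0.520018) ≈ 121.333°

C = 121.3°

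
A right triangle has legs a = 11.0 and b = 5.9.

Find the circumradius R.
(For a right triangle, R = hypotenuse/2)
Hypotenuse c = √(a² + b²) = √(121 + 34.81) = √155.81 ≈ 12.4824
R = c/2 ≈ 12.4824/2 ≈ 6.24119

R = 6.241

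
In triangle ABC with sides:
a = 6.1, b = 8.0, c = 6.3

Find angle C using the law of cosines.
c² = a² + b² − 2ab·cos(C)  ⇒  cos(C) = (a² + b² − c²)/(2ab)
cos(C) = (6.1² + 8.0² − 6.3²)/(2·6.1·8.0) = (37.21 + 64 − 39.69)/97.6 = 61.52/97.6 ≈ 0.630328
C = arccos(0.630328) ≈ 50.9257°

C = 50.93°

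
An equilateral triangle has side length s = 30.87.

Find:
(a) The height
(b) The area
(a) The height splits the triangle into two 30-60-90 halves: h = s·√3/2 = 30.87·1.73205/2 ≈ 53.4684/2 ≈ 26.7342
(b) Area = (√3/4)·s² = (√3/4)·30.87² = (√3/4)·952.9569 ≈ 0.433013·952.9569 ≈ 412.642

Height = 26.73, Area = 412.6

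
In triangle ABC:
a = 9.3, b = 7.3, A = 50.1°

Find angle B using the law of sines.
a/sin(A) = b/sin(B)  ⇒  sin(B) = b·sin(A)/a = 7.3·sin(50.1°)/9.3
sin(50.1°) ≈ 0.767165
sin(B) ≈ 7.3·0.767165/9.3 ≈ 5.60031/9.3 ≈ 0.602183
B = arcsin(0.602183) ≈ 37.0264°
(Since b ≤ a we need B ≤ A, so the obtuse alternative 180° − 37.0264° ≈ 142.974° is rejected.)

B = 37.03°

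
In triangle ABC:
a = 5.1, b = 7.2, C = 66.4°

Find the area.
Two sides and the included angle (SAS): A = ½·a·b·sin(C) = ½·5.1·7.2·sin(66.4°)
sin(66.4°) ≈ 0.916363
A ≈ ½·36.72·0.916363 = 18.36·0.916363 ≈ 16.8244

Area = 16.82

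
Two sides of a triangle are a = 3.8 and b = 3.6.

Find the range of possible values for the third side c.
Triangle inequality: |a − b| < c < a + b
|a − b| = |3.8 − 3.6| = 0.2
a + b = 3.8 + 3.6 = 7.4

0.2 < c < 7.4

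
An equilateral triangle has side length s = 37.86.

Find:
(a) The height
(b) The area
(a) The height splits the triangle into two 30-60-90 halves: h = s·√3/2 = 37.86·1.73205/2 ≈ 65.5754/2 ≈ 32.7877
(b) Area = (√3/4)·s² = (√3/4)·37.86² = (√3/4)·1433.3796 ≈ 0.433013·1433.3796 ≈ 620.672

Height = 32.79, Area = 620.7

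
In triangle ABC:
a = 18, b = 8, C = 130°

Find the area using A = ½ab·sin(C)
A = ½·a·b·sin(C) = ½·18·8·sin(130°)
sin(130°) ≈ 0.766044
A ≈ ½·144·0.766044 = 72·0.766044 ≈ 55.1552

Area = 55.16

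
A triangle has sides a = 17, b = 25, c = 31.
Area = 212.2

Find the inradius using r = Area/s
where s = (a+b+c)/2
s = (17 + 25 + 31)/2 = 73/2 = 36.5
r = Area/s = 212.2/36.5 ≈ 5.8137

r = 5.814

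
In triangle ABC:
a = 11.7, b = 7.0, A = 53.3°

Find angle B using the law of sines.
a/sin(A) = b/sin(B)  ⇒  sin(B) = b·sin(A)/a = 7.0·sin(53.3°)/11.7
sin(53.3°) ≈ 0.801776
sin(B) ≈ 7.0·0.801776/11.7 ≈ 5.61243/11.7 ≈ 0.479695
B = arcsin(0.479695) ≈ 28.6655°
(Since b ≤ a we need B ≤ A, so the obtuse alternative 180° − 28.6655° ≈ 151.335° is rejected.)

B = 28.67°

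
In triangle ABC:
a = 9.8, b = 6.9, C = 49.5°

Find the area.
Two sides and the included angle (SAS): A = ½·a·b·sin(C) = ½·9.8·6.9·sin(49.5°)
sin(49.5°) ≈ 0.760406
A ≈ ½·67.62·0.760406 = 33.81·0.760406 ≈ 25.7093

Area = 25.71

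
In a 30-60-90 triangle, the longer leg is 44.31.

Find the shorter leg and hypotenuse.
In a 30-60-90 triangle the sides are in ratio 1 : √3 : 2, so short leg = long leg/√3 and hypotenuse = 2·(short leg).
Short leg = 44.31/√3 ≈ 44.31/1.73205 ≈ 25.5824
Hypotenuse = 2·25.5824 ≈ 51.1648

Short leg = 25.58, Hypotenuse = 51.16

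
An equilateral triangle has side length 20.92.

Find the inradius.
r = Area/s with s the semi-perimeter.
Area = (√3/4)·20.92² = (√3/4)·437.6464 ≈ 0.433013·437.6464 ≈ 189.506
s = 3·20.92/2 = 31.38
r ≈ 189.506/31.38 ≈ 6.03908
(Equivalently r = side/(2√3) = 20.92/3.4641 ≈ 6.03908.)

r = 6.039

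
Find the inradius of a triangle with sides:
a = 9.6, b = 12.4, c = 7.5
r = Area/s where s is the semi-perimeter.
s = (9.6 + 12.4 + 7.5)/2 = 29.5/2 = 14.75
Area = √(s(s−a)(s−b)(s−c)) = √(14.75·5.15·2.35·7.25) ≈ √1294.21 ≈ 35.9751
r ≈ 35.9751/14.75 ≈ 2.43899

r = 2.439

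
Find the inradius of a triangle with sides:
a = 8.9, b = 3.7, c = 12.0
r = Area/s where s is the semi-perimeter.
s = (8.9 + 3.7 + 12.0)/2 = 24.6/2 = 12.3
Area = √(s(s−a)(s−b)(s−c)) = √(12.3·3.4·8.6·0.3) ≈ √107.896 ≈ 10.3873
r ≈ 10.3873/12.3 ≈ 0.844494

r = 0.8445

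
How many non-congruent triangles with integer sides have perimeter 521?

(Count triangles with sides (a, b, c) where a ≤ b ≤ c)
Let a ≤ b ≤ c with a + b + c = 521. The only binding inequality is a + b > c, i.e. 521 − c > c, so c < 521/2; and c ≥ 521/3 since c is the largest side.
So 174 ≤ c ≤ 260. For each c, b runs from ⌈(521 − c)/2⌉ up to c (then a = 521 − b − c satisfies 1 ≤ a ≤ b automatically), giving c − ⌈(521 − c)/2⌉ + 1 choices.
Summing over c: 1 + 3 + 4 + 6 + … + 129 + 130  (87 terms, c = 174, …, 260) = 5720
Check (closed form: nearest integer to p²/48 for even p, (p+3)²/48 for odd p): (521+3)²/48 = 524²/48 = 274576/48 ≈ 5720.33 → 5720

5720 triangles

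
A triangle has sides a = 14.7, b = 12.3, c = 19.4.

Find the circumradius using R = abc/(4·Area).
First find the area with Heron's formula.
s = (14.7 + 12.3 + 19.4)/2 = 23.2
Area = √(s(s−a)(s−b)(s−c)) = √(23.2·8.5·10.9·3.8) ≈ √8168.02 ≈ 90.3771
abc = 14.7·12.3·19.4 = 3507.714
R = abc/(4·Area) ≈ 3507.714/(4·90.3771) = 3507.714/361.508 ≈ 9.70299

R = 9.703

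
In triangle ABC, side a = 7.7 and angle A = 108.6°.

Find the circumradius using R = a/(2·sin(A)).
R = a/(2·sin(A)) = 7.7/(2·sin(108.6°))
sin(108.6°) ≈ 0.947768
R ≈ 7.7/(2·0.947768) = 7.7/1.89554 ≈ 4.06217

R = 4.062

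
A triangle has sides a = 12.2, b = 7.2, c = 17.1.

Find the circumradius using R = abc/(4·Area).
First find the area with Heron's formula.
s = (12.2 + 7.2 + 17.1)/2 = 18.25
Area = √(s(s−a)(s−b)(s−c)) = √(18.25·6.05·11.05·1.15) ≈ √1403.07 ≈ 37.4575
abc = 12.2·7.2·17.1 = 1502.064
R = abc/(4·Area) ≈ 1502.064/(4·37.4575) = 1502.064/149.83 ≈ 10.0251

R = 10.03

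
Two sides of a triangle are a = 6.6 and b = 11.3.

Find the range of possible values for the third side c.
Triangle inequality: |a − b| < c < a + b
|a − b| = |6.6 − 11.3| = 4.7
a + b = 6.6 + 11.3 = 17.9

4.7 < c < 17.9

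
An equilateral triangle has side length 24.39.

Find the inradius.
r = Area/s with s the semi-perimeter.
Area = (√3/4)·24.39² = (√3/4)·594.8721 ≈ 0.433013·594.8721 ≈ 257.587
s = 3·24.39/2 = 36.585
r ≈ 257.587/36.585 ≈ 7.04079
(Equivalently r = side/(2√3) = 24.39/3.4641 ≈ 7.04079.)

r = 7.041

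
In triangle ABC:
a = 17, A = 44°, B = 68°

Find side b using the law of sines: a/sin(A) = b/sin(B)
a/sin(A) = b/sin(B)  ⇒  b = a·sin(B)/sin(A) = 17·sin(68°)/sin(44°)
sin(68°) ≈ 0.927184, sin(44°) ≈ 0.694658
b ≈ 17·0.927184/0.694658 ≈ 15.7621/0.694658 ≈ 22.6905

b = 22.69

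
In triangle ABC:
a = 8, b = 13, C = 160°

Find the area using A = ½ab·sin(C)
A = ½·a·b·sin(C) = ½·8·13·sin(160°)
sin(160°) ≈ 0.34202
A ≈ ½·104·0.34202 = 52·0.34202 ≈ 17.785

Area = 17.79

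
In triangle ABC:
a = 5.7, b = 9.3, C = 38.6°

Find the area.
Two sides and the included angle (SAS): A = ½·a·b·sin(C) = ½·5.7·9.3·sin(38.6°)
sin(38.6°) ≈ 0.62388
A ≈ ½·53.01·0.62388 = 26.505·0.62388 ≈ 16.5359

Area = 16.54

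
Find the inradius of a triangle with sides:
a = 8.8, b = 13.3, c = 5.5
r = Area/s where s is the semi-perimeter.
s = (8.8 + 13.3 + 5.5)/2 = 27.6/2 = 13.8
Area = √(s(s−a)(s−b)(s−c)) = √(13.8·5·0.5·8.3) ≈ √286.35 ≈ 16.9219
r ≈ 16.9219/13.8 ≈ 1.22622

r = 1.226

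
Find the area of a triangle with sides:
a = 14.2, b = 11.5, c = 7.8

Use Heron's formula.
s = (14.2 + 11.5 + 7.8)/2 = 33.5/2 = 16.75
s − a = 2.55, s − b = 5.25, s − c = 8.95
s(s−a)(s−b)(s−c) = 16.75·2.55·5.25·8.95 ≈ 2006.95
Area = √2006.95 ≈ 44.799

Area = 44.8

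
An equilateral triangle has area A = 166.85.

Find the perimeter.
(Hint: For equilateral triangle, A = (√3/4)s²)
A = (√3/4)s²  ⇒  s² = 4A/√3 = 4·166.85/√3 = 667.4/1.73205 ≈ 385.324
s ≈ √385.324 ≈ 19.6297
Perimeter = 3s ≈ 3·19.6297 ≈ 58.889

Perimeter = 58.89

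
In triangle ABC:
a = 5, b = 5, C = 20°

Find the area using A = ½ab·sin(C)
A = ½·a·b·sin(C) = ½·5·5·sin(20°)
sin(20°) ≈ 0.34202
A ≈ ½·25·0.34202 = 12.5·0.34202 ≈ 4.27525

Area = 4.275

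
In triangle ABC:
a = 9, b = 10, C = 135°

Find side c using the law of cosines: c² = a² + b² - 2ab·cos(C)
c² = 9² + 10² − 2·9·10·cos(135°)
cos(135°) ≈ -0.707107
c² ≈ 81 + 100 − 180·(-0.707107) ≈ 181 + 127.279 ≈ 308.279
c ≈ √308.279 ≈ 17.5579

c = 17.56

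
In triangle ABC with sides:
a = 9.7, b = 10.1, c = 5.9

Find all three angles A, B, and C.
Law of cosines for each angle (a² = 94.09, b² = 102.01, c² = 34.81):
cos(A) = (b² + c² − a²)/(2bc) = (102.01 + 34.81 − 94.09)/(2·10.1·5.9) = 42.73/119.18 ≈ 0.358533  ⇒  A ≈ 68.9899°
cos(B) = (a² + c² − b²)/(2ac) = (94.09 + 34.81 − 102.01)/(2·9.7·5.9) = 26.89/114.46 ≈ 0.234929  ⇒  B ≈ 76.4125°
cos(C) = (a² + b² − c²)/(2ab) = (94.09 + 102.01 − 34.81)/(2·9.7·10.1) = 161.29/195.94 ≈ 0.82316  ⇒  C ≈ 34.5976°
Check: A + B + C ≈ 180°

A = 68.99°, B = 76.41°, C = 34.6°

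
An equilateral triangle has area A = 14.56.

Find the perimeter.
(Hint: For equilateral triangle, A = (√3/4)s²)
A = (√3/4)s²  ⇒  s² = 4A/√3 = 4·14.56/√3 = 58.24/1.73205 ≈ 33.6249
s ≈ √33.6249 ≈ 5.7987
Perimeter = 3s ≈ 3·5.7987 ≈ 17.3961

Perimeter = 17.4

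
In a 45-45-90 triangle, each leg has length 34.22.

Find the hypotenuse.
In a 45-45-90 triangle the sides are in ratio 1 : 1 : √2, so hypotenuse = leg·√2.
Hypotenuse = 34.22·√2 ≈ 34.22·1.41421 ≈ 48.3944

Hypotenuse = 34.22√2 = 48.39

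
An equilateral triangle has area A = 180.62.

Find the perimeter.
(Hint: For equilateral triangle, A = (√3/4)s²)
A = (√3/4)s²  ⇒  s² = 4A/√3 = 4·180.62/√3 = 722.48/1.73205 ≈ 417.124
s ≈ √417.124 ≈ 20.4236
Perimeter = 3s ≈ 3·20.4236 ≈ 61.2708

Perimeter = 61.27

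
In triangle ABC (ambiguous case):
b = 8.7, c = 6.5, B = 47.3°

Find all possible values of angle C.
b/sin(B) = c/sin(C)  ⇒  sin(C) = c·sin(B)/b = 6.5·sin(47.3°)/8.7
sin(47.3°) ≈ 0.734915
sin(C) ≈ 6.5·0.734915/8.7 ≈ 4.77694/8.7 ≈ 0.549074
Candidate 1: C₁ = arcsin(0.549074) ≈ 33.3035°  →  A = 180° − 47.3° − 33.3035° ≈ 99.3965° > 0, valid
Candidate 2: C₂ = 180° − C₁ ≈ 146.696°  →  A = 180° − 47.3° − 146.696° ≈ -13.9965° ≤ 0, not a valid triangle

C = 33.3° (one solution)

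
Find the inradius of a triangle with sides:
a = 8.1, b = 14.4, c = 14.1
r = Area/s where s is the semi-perimeter.
s = (8.1 + 14.4 + 14.1)/2 = 36.6/2 = 18.3
Area = √(s(s−a)(s−b)(s−c)) = √(18.3·10.2·3.9·4.2) ≈ √3057.49 ≈ 55.2946
r ≈ 55.2946/18.3 ≈ 3.02156

r = 3.022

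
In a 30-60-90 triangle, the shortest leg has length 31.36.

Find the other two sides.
In a 30-60-90 triangle the sides are in ratio 1 : √3 : 2 (short leg : long leg : hypotenuse).
Long leg = 31.36·√3 ≈ 31.36·1.73205 ≈ 54.3171
Hypotenuse = 2·31.36 = 62.72

Long leg = 31.36√3 = 54.32, Hypotenuse = 62.72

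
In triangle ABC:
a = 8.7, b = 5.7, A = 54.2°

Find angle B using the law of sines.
a/sin(A) = b/sin(B)  ⇒  sin(B) = b·sin(A)/a = 5.7·sin(54.2°)/8.7
sin(54.2°) ≈ 0.811064
sin(B) ≈ 5.7·0.811064/8.7 ≈ 4.62306/8.7 ≈ 0.531387
B = arcsin(0.531387) ≈ 32.0992°
(Since b ≤ a we need B ≤ A, so the obtuse alternative 180° − 32.0992° ≈ 147.901° is rejected.)

B = 32.1°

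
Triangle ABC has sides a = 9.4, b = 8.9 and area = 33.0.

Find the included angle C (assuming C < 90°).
Area = ½·a·b·sin(C)  ⇒  sin(C) = 2·Area/(a·b) = 2·33.0/(9.4·8.9) = 66/83.66 ≈ 0.788907
C = arcsin(0.788907) ≈ 52.0835° (taking the acute solution since C < 90°)

C = 52.08°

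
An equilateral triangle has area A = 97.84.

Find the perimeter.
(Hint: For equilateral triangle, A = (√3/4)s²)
A = (√3/4)s²  ⇒  s² = 4A/√3 = 4·97.84/√3 = 391.36/1.73205 ≈ 225.952
s ≈ √225.952 ≈ 15.0317
Perimeter = 3s ≈ 3·15.0317 ≈ 45.0951

Perimeter = 45.1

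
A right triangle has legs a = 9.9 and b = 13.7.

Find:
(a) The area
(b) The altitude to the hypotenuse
(a) The legs are perpendicular, so Area = ½·a·b = ½·9.9·13.7 = ½·135.63 = 67.815
(b) Hypotenuse c = √(a² + b²) = √(98.01 + 187.69) = √285.7 ≈ 16.9027
    Area = ½·c·h_c  ⇒  h_c = 2·Area/c = 135.63/16.9027 ≈ 8.02418

Area = 67.815, h_c = 8.024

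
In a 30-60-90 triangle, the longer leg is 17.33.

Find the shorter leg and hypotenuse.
In a 30-60-90 triangle the sides are in ratio 1 : √3 : 2, so short leg = long leg/√3 and hypotenuse = 2·(short leg).
Short leg = 17.33/√3 ≈ 17.33/1.73205 ≈ 10.0055
Hypotenuse = 2·10.0055 ≈ 20.011

Short leg = 10.01, Hypotenuse = 20.01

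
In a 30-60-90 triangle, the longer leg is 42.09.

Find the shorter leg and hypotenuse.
In a 30-60-90 triangle the sides are in ratio 1 : √3 : 2, so short leg = long leg/√3 and hypotenuse = 2·(short leg).
Short leg = 42.09/√3 ≈ 42.09/1.73205 ≈ 24.3007
Hypotenuse = 2·24.3007 ≈ 48.6013

Short leg = 24.3, Hypotenuse = 48.6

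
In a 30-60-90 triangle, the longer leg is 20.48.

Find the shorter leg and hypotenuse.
In a 30-60-90 triangle the sides are in ratio 1 : √3 : 2, so short leg = long leg/√3 and hypotenuse = 2·(short leg).
Short leg = 20.48/√3 ≈ 20.48/1.73205 ≈ 11.8241
Hypotenuse = 2·11.8241 ≈ 23.6483

Short leg = 11.82, Hypotenuse = 23.65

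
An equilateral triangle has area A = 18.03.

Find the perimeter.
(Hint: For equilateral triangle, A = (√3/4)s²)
A = (√3/4)s²  ⇒  s² = 4A/√3 = 4·18.03/√3 = 72.12/1.73205 ≈ 41.6385
s ≈ √41.6385 ≈ 6.45279
Perimeter = 3s ≈ 3·6.45279 ≈ 19.3584

Perimeter = 19.36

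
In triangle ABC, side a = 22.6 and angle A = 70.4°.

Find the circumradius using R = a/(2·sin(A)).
R = a/(2·sin(A)) = 22.6/(2·sin(70.4°))
sin(70.4°) ≈ 0.942057
R ≈ 22.6/(2·0.942057) = 22.6/1.88411 ≈ 11.995

R = 12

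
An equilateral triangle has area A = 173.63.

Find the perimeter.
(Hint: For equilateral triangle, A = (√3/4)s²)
A = (√3/4)s²  ⇒  s² = 4A/√3 = 4·173.63/√3 = 694.52/1.73205 ≈ 400.981
s ≈ √400.981 ≈ 20.0245
Perimeter = 3s ≈ 3·20.0245 ≈ 60.0736

Perimeter = 60.07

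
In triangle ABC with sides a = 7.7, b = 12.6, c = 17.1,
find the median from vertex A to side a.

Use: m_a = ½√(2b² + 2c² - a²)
m_a = ½√(2·12.6² + 2·17.1² − 7.7²) = ½√(2·158.76 + 2·292.41 − 59.29) = ½√(317.52 + 584.82 − 59.29) = ½√843.05
√843.05 ≈ 29.0353, so m_a ≈ 14.5177

m_a = 14.52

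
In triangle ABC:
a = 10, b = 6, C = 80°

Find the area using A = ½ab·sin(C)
A = ½·a·b·sin(C) = ½·10·6·sin(80°)
sin(80°) ≈ 0.984808
A ≈ ½·60·0.984808 = 30·0.984808 ≈ 29.5442

Area = 29.54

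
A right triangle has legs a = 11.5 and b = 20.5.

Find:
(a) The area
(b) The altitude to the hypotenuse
(a) The legs are perpendicular, so Area = ½·a·b = ½·11.5·20.5 = ½·235.75 = 117.875
(b) Hypotenuse c = √(a² + b²) = √(132.25 + 420.25) = √552.5 ≈ 23.5053
    Area = ½·c·h_c  ⇒  h_c = 2·Area/c = 235.75/23.5053 ≈ 10.0296

Area = 117.875, h_c = 10.03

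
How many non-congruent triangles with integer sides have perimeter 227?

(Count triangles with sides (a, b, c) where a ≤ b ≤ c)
Let a ≤ b ≤ c with a + b + c = 227. The only binding inequality is a + b > c, i.e. 227 − c > c, so c < 227/2; and c ≥ 227/3 since c is the largest side.
So 76 ≤ c ≤ 113. For each c, b runs from ⌈(227 − c)/2⌉ up to c (then a = 227 − b − c satisfies 1 ≤ a ≤ b automatically), giving c − ⌈(227 − c)/2⌉ + 1 choices.
Summing over c: 1 + 3 + 4 + 6 + … + 55 + 57  (38 terms, c = 76, …, 113) = 1102
Check (closed form: nearest integer to p²/48 for even p, (p+3)²/48 for odd p): (227+3)²/48 = 230²/48 = 52900/48 ≈ 1102.08 → 1102

1102 triangles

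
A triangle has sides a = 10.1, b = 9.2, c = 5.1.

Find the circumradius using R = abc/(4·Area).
First find the area with Heron's formula.
s = (10.1 + 9.2 + 5.1)/2 = 12.2
Area = √(s(s−a)(s−b)(s−c)) = √(12.2·2.1·3·7.1) ≈ √545.706 ≈ 23.3604
abc = 10.1·9.2·5.1 = 473.892
R = abc/(4·Area) ≈ 473.892/(4·23.3604) = 473.892/93.4414 ≈ 5.07154

R = 5.072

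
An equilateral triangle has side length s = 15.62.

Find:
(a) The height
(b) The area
(a) The height splits the triangle into two 30-60-90 halves: h = s·√3/2 = 15.62·1.73205/2 ≈ 27.0546/2 ≈ 13.5273
(b) Area = (√3/4)·s² = (√3/4)·15.62² = (√3/4)·243.9844 ≈ 0.433013·243.9844 ≈ 105.648

Height = 13.53, Area = 105.6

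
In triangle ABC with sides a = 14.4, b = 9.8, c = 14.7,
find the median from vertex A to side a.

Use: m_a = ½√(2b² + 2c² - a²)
m_a = ½√(2·9.8² + 2·14.7² − 14.4²) = ½√(2·96.04 + 2·216.09 − 207.36) = ½√(192.08 + 432.18 − 207.36) = ½√416.9
√416.9 ≈ 20.4181, so m_a ≈ 10.2091

m_a = 10.21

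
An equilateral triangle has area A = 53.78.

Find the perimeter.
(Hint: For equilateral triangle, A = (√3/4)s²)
A = (√3/4)s²  ⇒  s² = 4A/√3 = 4·53.78/√3 = 215.12/1.73205 ≈ 124.2
s ≈ √124.2 ≈ 11.1445
Perimeter = 3s ≈ 3·11.1445 ≈ 33.4335

Perimeter = 33.43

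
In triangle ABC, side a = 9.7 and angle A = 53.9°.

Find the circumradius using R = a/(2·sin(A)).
R = a/(2·sin(A)) = 9.7/(2·sin(53.9°))
sin(53.9°) ≈ 0.80799
R ≈ 9.7/(2·0.80799) = 9.7/1.61598 ≈ 6.00255

R = 6.003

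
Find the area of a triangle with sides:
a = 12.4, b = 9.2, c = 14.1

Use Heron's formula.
s = (12.4 + 9.2 + 14.1)/2 = 35.7/2 = 17.85
s − a = 5.45, s − b = 8.65, s − c = 3.75
s(s−a)(s−b)(s−c) = 17.85·5.45·8.65·3.75 ≈ 3155.6
Area = √3155.6 ≈ 56.1747

Area = 56.17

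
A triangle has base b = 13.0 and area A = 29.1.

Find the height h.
A = ½·b·h  ⇒  h = 2A/b = 2·29.1/13.0 = 58.2/13.0 ≈ 4.47692

h = 4.477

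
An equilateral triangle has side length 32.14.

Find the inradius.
r = Area/s with s the semi-perimeter.
Area = (√3/4)·32.14² = (√3/4)·1032.9796 ≈ 0.433013·1032.9796 ≈ 447.293
s = 3·32.14/2 = 48.21
r ≈ 447.293/48.21 ≈ 9.27802
(Equivalently r = side/(2√3) = 32.14/3.4641 ≈ 9.27802.)

r = 9.278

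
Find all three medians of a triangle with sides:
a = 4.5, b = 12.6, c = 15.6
Median formula: m_a = ½√(2b² + 2c² − a²) (and cyclically). a² = 20.25, b² = 158.76, c² = 243.36.
m_a = ½√(2·158.76 + 2·243.36 − 20.25) = ½√783.99 ≈ ½·27.9998 ≈ 13.9999
m_b = ½√(2·20.25 + 2·243.36 − 158.76) = ½√368.46 ≈ ½·19.1953 ≈ 9.59766
m_c = ½√(2·20.25 + 2·158.76 − 243.36) = ½√114.66 ≈ ½·10.7079 ≈ 5.35397

m_a = 14, m_b = 9.598, m_c = 5.354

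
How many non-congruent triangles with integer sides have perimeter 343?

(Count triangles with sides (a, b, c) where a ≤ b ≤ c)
Let a ≤ b ≤ c with a + b + c = 343. The only binding inequality is a + b > c, i.e. 343 − c > c, so c < 343/2; and c ≥ 343/3 since c is the largest side.
So 115 ≤ c ≤ 171. For each c, b runs from ⌈(343 − c)/2⌉ up to c (then a = 343 − b − c satisfies 1 ≤ a ≤ b automatically), giving c − ⌈(343 − c)/2⌉ + 1 choices.
Summing over c: 2 + 3 + 5 + 6 + … + 84 + 86  (57 terms, c = 115, …, 171) = 2494
Check (closed form: nearest integer to p²/48 for even p, (p+3)²/48 for odd p): (343+3)²/48 = 346²/48 = 119716/48 ≈ 2494.08 → 2494

2494 triangles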